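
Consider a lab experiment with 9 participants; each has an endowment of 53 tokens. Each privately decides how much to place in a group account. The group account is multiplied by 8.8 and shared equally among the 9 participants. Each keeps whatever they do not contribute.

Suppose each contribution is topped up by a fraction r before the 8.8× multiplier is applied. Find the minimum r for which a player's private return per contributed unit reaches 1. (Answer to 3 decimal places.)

With matching at rate r, one contributed unit becomes (1 + r) in the group account and returns 8.8 × (1 + r) / 9 to the contributor.
Setting this equal to 1: 1 + r = 9/8.8 = 1.0227.
So the minimum matching rate is r = 1.0227 − 1 = 0.023.

0.023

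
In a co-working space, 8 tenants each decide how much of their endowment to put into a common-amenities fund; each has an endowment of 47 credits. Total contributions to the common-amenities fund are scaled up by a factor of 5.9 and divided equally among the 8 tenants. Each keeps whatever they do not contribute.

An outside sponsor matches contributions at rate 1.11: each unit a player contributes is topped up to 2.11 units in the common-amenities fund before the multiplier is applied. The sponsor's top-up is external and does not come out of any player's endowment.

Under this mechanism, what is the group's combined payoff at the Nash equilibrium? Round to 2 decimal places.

4680.82 credits

With the mechanism, a contributed unit returns 5.9 × 2.11 / 8 = 1.5561 per unit of net cost to the contributor — now above 1 — so contributing fully is weakly dominant for every player.
At the Nash equilibrium everyone contributes 47. Group total payoff = 5.9 × 2.11 × 376 = 4680.82.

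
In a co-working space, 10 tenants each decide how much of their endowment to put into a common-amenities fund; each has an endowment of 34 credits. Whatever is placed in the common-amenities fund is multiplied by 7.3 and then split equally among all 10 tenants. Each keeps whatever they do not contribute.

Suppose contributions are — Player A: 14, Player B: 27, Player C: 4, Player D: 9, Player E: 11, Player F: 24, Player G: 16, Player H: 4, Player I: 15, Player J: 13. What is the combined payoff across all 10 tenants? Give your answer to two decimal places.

1203.10 credits

Total contributed: 14 + 27 + 4 + 9 + 11 + 24 + 16 + 4 + 15 + 13 = 137; total kept: 10 × 34 − 137 = 203.
The common-amenities fund pays out 7.3 × 137 = 1000.10 in aggregate.
Group total = 203 + 1000.10 = 1203.10.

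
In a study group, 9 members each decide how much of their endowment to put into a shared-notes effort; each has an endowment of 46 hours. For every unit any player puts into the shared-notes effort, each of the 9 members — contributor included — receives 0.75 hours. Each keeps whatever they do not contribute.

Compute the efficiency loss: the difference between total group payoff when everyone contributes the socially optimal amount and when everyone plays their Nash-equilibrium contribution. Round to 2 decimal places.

The private return per contributed unit is 0.75 < 1, so contributing 0 is dominant for every player. At the Nash equilibrium everyone keeps their 46, and the group total is 9 × 46 = 414.
Each contributed unit returns 6.750 to the group as a whole (0.75 to each of 9 players), which exceeds 1, so the social optimum is full contribution: group total = 6.750 × 414 = 2794.50.
Efficiency loss = 2794.50 − 414 = 2380.50.

2380.50 hours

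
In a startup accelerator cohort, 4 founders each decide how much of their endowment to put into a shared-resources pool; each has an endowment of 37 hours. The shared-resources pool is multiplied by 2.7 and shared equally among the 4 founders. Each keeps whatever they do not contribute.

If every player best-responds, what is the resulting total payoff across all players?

148.00 hours

Each contributed unit returns 2.7/4 = 0.6750 to its contributor — below 1 — so contributing 0 is dominant for every player. At the Nash equilibrium everyone keeps their 37, and the group total is 4 × 37 = 148.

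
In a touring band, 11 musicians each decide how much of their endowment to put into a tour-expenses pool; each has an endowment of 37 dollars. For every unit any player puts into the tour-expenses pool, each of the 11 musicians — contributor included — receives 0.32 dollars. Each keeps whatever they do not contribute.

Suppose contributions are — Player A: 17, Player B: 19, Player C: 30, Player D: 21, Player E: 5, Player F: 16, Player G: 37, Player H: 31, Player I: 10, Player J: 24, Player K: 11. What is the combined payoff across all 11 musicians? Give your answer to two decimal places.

Total contributed: 17 + 19 + 30 + 21 + 5 + 16 + 37 + 31 + 10 + 24 + 11 = 221; total kept: 11 × 37 − 221 = 186.
The tour-expenses pool pays out 0.32 × 11 × 221 = 777.92 in aggregate.
Group total = 186 + 777.92 = 963.92.

963.92 dollars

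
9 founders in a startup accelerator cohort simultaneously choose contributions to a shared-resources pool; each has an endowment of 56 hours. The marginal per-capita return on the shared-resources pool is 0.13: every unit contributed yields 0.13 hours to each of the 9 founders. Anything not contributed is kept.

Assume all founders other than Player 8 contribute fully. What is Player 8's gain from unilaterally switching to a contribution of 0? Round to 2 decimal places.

Switching from a contribution of 56 to 0 lets Player 8 keep an extra 56 hours, but lowers the shared-resources pool by 56, which costs Player 8 their own share of that drop: 0.13 × 56 = 7.28.
Net gain = 56 − 7.28 = 48.72. The private return per contributed unit (0.13) is below 1, so free-riding is indeed the best response regardless of what the others do.

48.72 hours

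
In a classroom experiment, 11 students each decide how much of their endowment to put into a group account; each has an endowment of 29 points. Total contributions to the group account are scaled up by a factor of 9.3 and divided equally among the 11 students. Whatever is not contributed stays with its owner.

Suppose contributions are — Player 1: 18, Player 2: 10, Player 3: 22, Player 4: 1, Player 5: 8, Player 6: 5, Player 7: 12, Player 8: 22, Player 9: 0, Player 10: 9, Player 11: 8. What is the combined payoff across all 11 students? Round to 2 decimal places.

Total contributed: 18 + 10 + 22 + 1 + 8 + 5 + 12 + 22 + 0 + 9 + 8 = 115; total kept: 11 × 29 − 115 = 204.
The group account pays out 9.3 × 115 = 1069.50 in aggregate.
Group total = 204 + 1069.50 = 1273.50.

1273.50 points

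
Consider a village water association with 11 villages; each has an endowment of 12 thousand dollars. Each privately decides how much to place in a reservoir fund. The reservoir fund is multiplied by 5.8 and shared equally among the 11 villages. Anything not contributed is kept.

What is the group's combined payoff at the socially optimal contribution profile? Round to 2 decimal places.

Each contributed unit returns 5.800 to the group as a whole (0.5273 to each of 11 players), which exceeds 1, so the social optimum is full contribution: group total = 5.800 × 132 = 765.60.

765.60 thousand dollars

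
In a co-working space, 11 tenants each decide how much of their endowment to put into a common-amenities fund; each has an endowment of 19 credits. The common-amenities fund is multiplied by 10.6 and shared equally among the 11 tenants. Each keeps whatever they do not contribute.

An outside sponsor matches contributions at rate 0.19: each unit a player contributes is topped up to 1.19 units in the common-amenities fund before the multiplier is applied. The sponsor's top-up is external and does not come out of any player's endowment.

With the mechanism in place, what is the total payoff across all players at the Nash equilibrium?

Under the mechanism each unit contributed yields 10.6 × 1.19 / 11 = 1.1467 back to its contributor per unit of net cost, which exceeds 1, making full contribution the dominant choice for everyone.
At the Nash equilibrium everyone contributes 19. Group total payoff = 10.6 × 1.19 × 209 = 2636.33.

2636.33 credits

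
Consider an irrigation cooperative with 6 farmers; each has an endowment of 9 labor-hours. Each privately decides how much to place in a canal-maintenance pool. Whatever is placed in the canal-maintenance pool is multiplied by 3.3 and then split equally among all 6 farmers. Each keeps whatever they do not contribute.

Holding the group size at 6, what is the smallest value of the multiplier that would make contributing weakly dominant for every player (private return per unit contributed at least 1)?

A contributed unit returns (multiplier)/6 to its contributor.
This reaches 1 exactly when the multiplier is 6.

6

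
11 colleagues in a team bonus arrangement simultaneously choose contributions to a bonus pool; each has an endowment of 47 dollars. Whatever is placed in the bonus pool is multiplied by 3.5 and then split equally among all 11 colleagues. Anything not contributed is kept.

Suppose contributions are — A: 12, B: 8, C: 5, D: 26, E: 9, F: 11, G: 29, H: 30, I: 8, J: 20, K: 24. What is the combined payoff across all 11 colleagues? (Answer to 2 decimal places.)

972.00 dollars

Total contributed: 12 + 8 + 5 + 26 + 9 + 11 + 29 + 30 + 8 + 20 + 24 = 182; total kept: 11 × 47 − 182 = 335.
The bonus pool pays out 3.5 × 182 = 637.00 in aggregate.
Group total = 335 + 637.00 = 972.00.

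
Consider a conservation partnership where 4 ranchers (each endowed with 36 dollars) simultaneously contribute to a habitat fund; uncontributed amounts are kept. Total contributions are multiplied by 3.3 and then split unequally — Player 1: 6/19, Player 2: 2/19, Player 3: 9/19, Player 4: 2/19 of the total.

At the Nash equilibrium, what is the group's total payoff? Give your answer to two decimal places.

For player j, contributing a unit is worthwhile iff 3.3 × (j's share) ≥ 1, i.e. iff j's share is at least 0.3030.
The shares above 0.3030 belong to Player 1 and Player 3, contributing 36 each; the remaining 2 contribute 0. Total contributed: 72.
The habitat fund pays out 3.3 × 72 = 237.60 in total (split across the unequal shares, but the aggregate is all that matters for the group sum).
The 2 free-riders keep 36 each, adding 72. Group total = 72 + 237.60 = 309.60.

309.60 dollars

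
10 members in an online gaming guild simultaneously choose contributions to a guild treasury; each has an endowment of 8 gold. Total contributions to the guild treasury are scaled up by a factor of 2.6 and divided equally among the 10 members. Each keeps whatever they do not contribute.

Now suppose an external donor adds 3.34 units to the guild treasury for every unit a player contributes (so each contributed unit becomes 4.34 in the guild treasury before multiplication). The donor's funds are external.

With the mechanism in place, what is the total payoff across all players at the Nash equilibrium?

902.72 gold

Under the mechanism each unit contributed yields 2.6 × 4.34 / 10 = 1.1284 back to its contributor per unit of net cost, which exceeds 1, making full contribution the dominant choice for everyone.
So the Nash equilibrium is full contribution by all 10; the group earns 2.6 × 4.34 × 80 = 902.72.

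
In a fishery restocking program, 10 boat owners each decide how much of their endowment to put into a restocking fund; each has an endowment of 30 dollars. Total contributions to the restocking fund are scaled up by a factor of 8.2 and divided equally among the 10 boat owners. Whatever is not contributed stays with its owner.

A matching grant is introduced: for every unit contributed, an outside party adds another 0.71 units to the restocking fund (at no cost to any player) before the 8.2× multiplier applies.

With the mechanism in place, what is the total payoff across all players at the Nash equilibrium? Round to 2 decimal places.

Under the mechanism each unit contributed yields 8.2 × 1.71 / 10 = 1.4022 back to its contributor per unit of net cost, which exceeds 1, making full contribution the dominant choice for everyone.
So the Nash equilibrium is full contribution by all 10; the group earns 8.2 × 1.71 × 300 = 4206.60.

4206.60 dollars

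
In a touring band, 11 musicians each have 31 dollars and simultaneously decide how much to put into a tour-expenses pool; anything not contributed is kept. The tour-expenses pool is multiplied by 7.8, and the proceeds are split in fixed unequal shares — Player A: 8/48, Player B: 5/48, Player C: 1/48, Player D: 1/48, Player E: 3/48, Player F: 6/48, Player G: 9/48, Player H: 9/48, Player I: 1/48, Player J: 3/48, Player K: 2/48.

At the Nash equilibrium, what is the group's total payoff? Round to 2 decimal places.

A player with share s gets back 7.8·s per unit contributed, so full contribution is dominant for anyone with s > 1/7.8 = 0.1282 and zero contribution is dominant for anyone below.
The shares above 0.1282 belong to Player A, Player G and Player H, contributing 31 each; the remaining 8 contribute 0. Total contributed: 93.
The tour-expenses pool pays out 7.8 × 93 = 725.40 in total (split across the unequal shares, but the aggregate is all that matters for the group sum).
The 8 free-riders keep 31 each, adding 248. Group total = 248 + 725.40 = 973.40.

973.40 dollars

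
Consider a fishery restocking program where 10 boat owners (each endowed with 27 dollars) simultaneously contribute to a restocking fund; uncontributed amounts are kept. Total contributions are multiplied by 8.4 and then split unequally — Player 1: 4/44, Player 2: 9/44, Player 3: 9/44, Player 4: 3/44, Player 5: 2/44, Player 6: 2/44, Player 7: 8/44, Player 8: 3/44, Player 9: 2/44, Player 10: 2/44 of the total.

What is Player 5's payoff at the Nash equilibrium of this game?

57.93 dollars

Each unit j contributes comes back to j as 8.4 × (j's share), so j prefers to contribute only if that share exceeds 1/8.4 = 0.1190; otherwise keeping the unit dominates.
The shares above 0.1190 belong to Player 2, Player 3 and Player 7, contributing 27 each; the remaining 7 contribute 0. Total contributed: 81.
Player 5 keeps 27 and receives 8.4 × 81 × 2/44 = 30.93 from the restocking fund, for a payoff of 57.93.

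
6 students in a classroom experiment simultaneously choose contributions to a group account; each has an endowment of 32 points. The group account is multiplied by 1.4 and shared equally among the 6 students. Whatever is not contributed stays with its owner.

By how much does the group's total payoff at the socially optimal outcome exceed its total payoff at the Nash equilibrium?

Each contributed unit returns 1.4/6 = 0.2333 to its contributor — below 1 — so contributing 0 is dominant for every player. At the Nash equilibrium everyone keeps their 32, and the group total is 6 × 32 = 192.
Each contributed unit returns 1.400 to the group as a whole (0.2333 to each of 6 players), which exceeds 1, so the social optimum is full contribution: group total = 1.400 × 192 = 268.80.
Efficiency loss = 268.80 − 192 = 76.80.

76.80 points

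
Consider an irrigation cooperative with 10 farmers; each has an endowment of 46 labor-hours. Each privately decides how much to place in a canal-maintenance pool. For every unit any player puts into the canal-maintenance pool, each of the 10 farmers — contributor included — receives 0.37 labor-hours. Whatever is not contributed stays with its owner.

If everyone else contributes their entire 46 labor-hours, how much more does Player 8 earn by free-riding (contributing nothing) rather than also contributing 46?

28.98 labor-hours

Switching from a contribution of 46 to 0 lets Player 8 keep an extra 46 labor-hours, but lowers the canal-maintenance pool by 46, which costs Player 8 their own share of that drop: 0.37 × 46 = 17.02.
Net gain = 46 − 17.02 = 28.98. The private return per contributed unit (0.37) is below 1, so free-riding is indeed the best response regardless of what the others do.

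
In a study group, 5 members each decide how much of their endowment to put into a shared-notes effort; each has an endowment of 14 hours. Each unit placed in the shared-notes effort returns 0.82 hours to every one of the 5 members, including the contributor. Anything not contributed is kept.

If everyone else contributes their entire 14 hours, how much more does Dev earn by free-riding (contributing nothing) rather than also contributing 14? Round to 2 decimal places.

Switching from a contribution of 14 to 0 lets Dev keep an extra 14 hours, but lowers the shared-notes effort by 14, which costs Dev their own share of that drop: 0.82 × 14 = 11.48.
Net gain = 14 − 11.48 = 2.52. The private return per contributed unit (0.82) is below 1, so free-riding is indeed the best response regardless of what the others do.

2.52 hours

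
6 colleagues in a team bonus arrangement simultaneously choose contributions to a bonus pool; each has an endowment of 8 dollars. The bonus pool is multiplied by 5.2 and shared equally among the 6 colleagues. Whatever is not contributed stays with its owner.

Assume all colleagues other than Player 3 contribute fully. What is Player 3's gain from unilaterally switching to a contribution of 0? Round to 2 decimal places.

1.07 dollars

Switching from a contribution of 8 to 0 lets Player 3 keep an extra 8 dollars, but lowers the bonus pool by 8, which costs Player 3 their own share of that drop: 5.2/6 × 8 = 6.93.
Net gain = 8 − 6.93 = 1.07. The private return per contributed unit (0.8667) is below 1, so free-riding is indeed the best response regardless of what the others do.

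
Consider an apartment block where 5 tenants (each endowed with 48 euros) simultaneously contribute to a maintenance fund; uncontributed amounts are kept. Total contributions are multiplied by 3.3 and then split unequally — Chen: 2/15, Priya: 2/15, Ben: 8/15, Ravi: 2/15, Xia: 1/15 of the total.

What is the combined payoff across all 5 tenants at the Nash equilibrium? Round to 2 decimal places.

350.40 euros

Player j's private return per contributed unit is 3.3 × (j's share). Contributing is weakly dominant for j when that share is at least 1/3.3 = 0.3030, and contributing 0 is dominant otherwise.
Ben alone (share 8/15) is above the threshold, contributing 48; the remaining 4 contribute 0. Total contributed: 48.
The maintenance fund pays out 3.3 × 48 = 158.40 in total (split across the unequal shares, but the aggregate is all that matters for the group sum).
The 4 free-riders keep 48 each, adding 192. Group total = 192 + 158.40 = 350.40.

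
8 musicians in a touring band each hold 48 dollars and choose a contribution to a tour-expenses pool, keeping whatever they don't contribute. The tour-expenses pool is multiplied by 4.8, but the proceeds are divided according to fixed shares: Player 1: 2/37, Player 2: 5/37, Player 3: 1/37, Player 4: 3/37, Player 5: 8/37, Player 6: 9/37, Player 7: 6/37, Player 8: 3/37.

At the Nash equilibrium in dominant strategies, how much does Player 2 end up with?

For player j, contributing a unit is worthwhile iff 4.8 × (j's share) ≥ 1, i.e. iff j's share is at least 0.2083.
Player 5 and Player 6 are above the threshold, contributing 48 each; the remaining 6 contribute 0. Total contributed: 96.
Player 2 keeps 48 and receives 4.8 × 96 × 5/37 = 62.27 from the tour-expenses pool, for a payoff of 110.27.

110.27 dollars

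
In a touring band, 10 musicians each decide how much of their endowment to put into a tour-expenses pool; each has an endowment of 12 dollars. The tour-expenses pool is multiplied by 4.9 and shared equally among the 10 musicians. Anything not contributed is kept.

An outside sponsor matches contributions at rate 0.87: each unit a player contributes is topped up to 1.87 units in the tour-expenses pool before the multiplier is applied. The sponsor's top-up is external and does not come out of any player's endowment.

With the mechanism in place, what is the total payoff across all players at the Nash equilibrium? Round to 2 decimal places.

120.00 dollars

The effective private return is 4.9 × 1.87 / 10 = 0.9163, which is still under 1, so the mechanism doesn't change anyone's dominant strategy: zero contribution.
At the Nash equilibrium no one contributes; group total payoff = 10 × 12 = 120.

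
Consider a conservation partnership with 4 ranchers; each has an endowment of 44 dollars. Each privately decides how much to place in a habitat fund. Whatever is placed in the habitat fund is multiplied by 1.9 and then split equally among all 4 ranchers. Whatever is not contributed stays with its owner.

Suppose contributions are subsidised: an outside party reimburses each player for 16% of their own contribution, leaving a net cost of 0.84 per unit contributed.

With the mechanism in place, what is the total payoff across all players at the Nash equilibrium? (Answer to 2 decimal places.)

176.00 dollars

Even with the mechanism, each unit contributed returns only (1.9/4) / 0.84 = 0.5655 per unit of net cost, so contributing nothing is still dominant.
At the Nash equilibrium no one contributes; group total payoff = 4 × 44 = 176.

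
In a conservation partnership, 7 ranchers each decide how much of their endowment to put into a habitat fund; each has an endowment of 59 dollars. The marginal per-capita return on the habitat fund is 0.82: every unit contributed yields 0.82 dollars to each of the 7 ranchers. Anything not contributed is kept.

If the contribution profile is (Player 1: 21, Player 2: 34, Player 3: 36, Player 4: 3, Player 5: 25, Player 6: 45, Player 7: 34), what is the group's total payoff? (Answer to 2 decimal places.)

1351.52 dollars

Total contributed: 21 + 34 + 36 + 3 + 25 + 45 + 34 = 198; total kept: 7 × 59 − 198 = 215.
The habitat fund pays out 0.82 × 7 × 198 = 1136.52 in aggregate.
Group total = 215 + 1136.52 = 1351.52.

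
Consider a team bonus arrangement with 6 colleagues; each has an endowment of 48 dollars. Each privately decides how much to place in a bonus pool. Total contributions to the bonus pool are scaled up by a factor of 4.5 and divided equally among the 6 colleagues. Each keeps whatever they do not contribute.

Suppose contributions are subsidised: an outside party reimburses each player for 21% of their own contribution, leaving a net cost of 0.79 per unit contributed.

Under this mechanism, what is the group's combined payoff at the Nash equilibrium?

Even with the mechanism, each unit contributed returns only (4.5/6) / 0.79 = 0.9494 per unit of net cost, so contributing nothing is still dominant.
Everyone keeps their endowment and the group total is 6 × 48 = 288.

288.00 dollars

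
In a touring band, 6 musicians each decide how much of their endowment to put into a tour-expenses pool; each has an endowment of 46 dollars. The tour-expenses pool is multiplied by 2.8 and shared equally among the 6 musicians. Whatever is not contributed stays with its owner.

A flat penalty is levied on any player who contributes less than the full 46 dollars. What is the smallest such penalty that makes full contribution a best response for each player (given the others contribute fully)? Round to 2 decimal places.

Given the others contribute fully, the best deviation is to contribute 0 (any partial contribution still incurs the fine and gives up units whose private return 0.4667 is below 1).
Deviating from 46 to 0 saves 46 dollars but forfeits the deviator's share of the drop in the tour-expenses pool: 2.8/6 × 46 = 21.47.
So the deviation gain is 46 − 21.47 = 24.53, and the fine must be at least 24.53 dollars to wipe it out.

24.53 dollars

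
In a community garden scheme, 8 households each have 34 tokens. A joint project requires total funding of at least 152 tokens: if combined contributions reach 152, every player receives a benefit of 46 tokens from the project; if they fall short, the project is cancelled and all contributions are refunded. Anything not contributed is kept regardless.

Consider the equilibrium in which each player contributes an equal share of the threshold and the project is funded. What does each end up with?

Equal share of the threshold: 152/8 = 19.
At this profile no one gains by cutting their contribution: any cut drops the total below 152, the project is cancelled, contributions are refunded, and the deviator ends with 34, which is less than 34 − 19 + 46 = 61. Contributing more than 19 just wastes the excess. So contributing exactly 19 is a best response.
Each player's payoff: 34 − 19 + 46 = 61.

61 tokens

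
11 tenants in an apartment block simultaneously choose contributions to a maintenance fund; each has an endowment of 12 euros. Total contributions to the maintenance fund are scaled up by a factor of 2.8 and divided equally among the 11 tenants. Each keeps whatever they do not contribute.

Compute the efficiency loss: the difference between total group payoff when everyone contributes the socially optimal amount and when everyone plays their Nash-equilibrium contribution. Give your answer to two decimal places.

237.60 euros

Each contributed unit returns 2.8/11 = 0.2545 to its contributor — below 1 — so contributing 0 is dominant for every player. At the Nash equilibrium everyone keeps their 12, and the group total is 11 × 12 = 132.
Each contributed unit returns 2.800 to the group as a whole (0.2545 to each of 11 players), which exceeds 1, so the social optimum is full contribution: group total = 2.800 × 132 = 369.60.
Efficiency loss = 369.60 − 132 = 237.60.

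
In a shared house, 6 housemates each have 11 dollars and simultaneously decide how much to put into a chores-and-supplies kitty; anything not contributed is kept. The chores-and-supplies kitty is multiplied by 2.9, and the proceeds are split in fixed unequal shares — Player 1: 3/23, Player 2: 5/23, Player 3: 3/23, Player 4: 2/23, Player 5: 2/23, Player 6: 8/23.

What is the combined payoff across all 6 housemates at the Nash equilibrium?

A player with share s gets back 2.9·s per unit contributed, so full contribution is dominant for anyone with s > 1/2.9 = 0.3448 and zero contribution is dominant for anyone below.
Player 6 alone (share 8/23) is above the threshold, contributing 11; the remaining 5 contribute 0. Total contributed: 11.
The chores-and-supplies kitty pays out 2.9 × 11 = 31.90 in total (split across the unequal shares, but the aggregate is all that matters for the group sum).
The 5 free-riders keep 11 each, adding 55. Group total = 55 + 31.90 = 86.90.

86.90 dollars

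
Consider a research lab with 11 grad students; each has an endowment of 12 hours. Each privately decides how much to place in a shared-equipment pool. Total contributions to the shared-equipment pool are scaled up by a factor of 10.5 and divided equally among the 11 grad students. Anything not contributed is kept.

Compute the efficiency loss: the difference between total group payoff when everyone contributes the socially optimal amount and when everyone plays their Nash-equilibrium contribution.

1254.00 hours

Each contributed unit returns 10.5/11 = 0.9545 to its contributor — below 1 — so contributing 0 is dominant for every player. At the Nash equilibrium everyone keeps their 12, and the group total is 11 × 12 = 132.
Each contributed unit returns 10.500 to the group as a whole (0.9545 to each of 11 players), which exceeds 1, so the social optimum is full contribution: group total = 10.500 × 132 = 1386.00.
Efficiency loss = 1386.00 − 132 = 1254.00.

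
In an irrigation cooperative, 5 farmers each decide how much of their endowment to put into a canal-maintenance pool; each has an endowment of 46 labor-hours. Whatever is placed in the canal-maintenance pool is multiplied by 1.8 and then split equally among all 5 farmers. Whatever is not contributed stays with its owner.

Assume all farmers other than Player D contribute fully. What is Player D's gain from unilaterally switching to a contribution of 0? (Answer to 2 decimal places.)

29.44 labor-hours

Switching from a contribution of 46 to 0 lets Player D keep an extra 46 labor-hours, but lowers the canal-maintenance pool by 46, which costs Player D their own share of that drop: 1.8/5 × 46 = 16.56.
Net gain = 46 − 16.56 = 29.44. The private return per contributed unit (0.3600) is below 1, so free-riding is indeed the best response regardless of what the others do.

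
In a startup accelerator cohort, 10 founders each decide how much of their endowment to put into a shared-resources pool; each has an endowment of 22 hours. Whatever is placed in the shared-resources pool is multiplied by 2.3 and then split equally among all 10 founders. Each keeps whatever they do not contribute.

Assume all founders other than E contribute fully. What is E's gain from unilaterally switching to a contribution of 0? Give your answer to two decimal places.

Switching from a contribution of 22 to 0 lets E keep an extra 22 hours, but lowers the shared-resources pool by 22, which costs E their own share of that drop: 2.3/10 × 22 = 5.06.
Net gain = 22 − 5.06 = 16.94. The private return per contributed unit (0.2300) is below 1, so free-riding is indeed the best response regardless of what the others do.

16.94 hours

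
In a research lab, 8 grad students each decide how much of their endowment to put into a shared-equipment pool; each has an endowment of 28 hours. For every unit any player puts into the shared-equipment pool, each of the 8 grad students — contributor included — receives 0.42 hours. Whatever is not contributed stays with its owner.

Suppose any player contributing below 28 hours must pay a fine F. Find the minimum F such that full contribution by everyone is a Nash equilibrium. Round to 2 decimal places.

Given the others contribute fully, the best deviation is to contribute 0 (any partial contribution still incurs the fine and gives up units whose private return 0.42 is below 1).
Deviating from 28 to 0 saves 28 hours but forfeits the deviator's share of the drop in the shared-equipment pool: 0.42 × 28 = 11.76.
So the deviation gain is 28 − 11.76 = 16.24, and the fine must be at least 16.24 hours to wipe it out.

16.24 hours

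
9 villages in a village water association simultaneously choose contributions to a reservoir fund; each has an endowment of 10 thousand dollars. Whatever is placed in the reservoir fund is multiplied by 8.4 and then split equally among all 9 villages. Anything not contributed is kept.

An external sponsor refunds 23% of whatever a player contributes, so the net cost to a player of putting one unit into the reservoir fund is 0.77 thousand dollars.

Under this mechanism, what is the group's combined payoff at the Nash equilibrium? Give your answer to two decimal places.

With the mechanism, a contributed unit returns (8.4/9) / 0.77 = 1.2121 per unit of net cost to the contributor — now above 1 — so contributing fully is weakly dominant for every player.
So the Nash equilibrium is full contribution by all 9; the group earns 9 × (10 × 0.23 + 8.4 × 10) = 776.70.

776.70 thousand dollars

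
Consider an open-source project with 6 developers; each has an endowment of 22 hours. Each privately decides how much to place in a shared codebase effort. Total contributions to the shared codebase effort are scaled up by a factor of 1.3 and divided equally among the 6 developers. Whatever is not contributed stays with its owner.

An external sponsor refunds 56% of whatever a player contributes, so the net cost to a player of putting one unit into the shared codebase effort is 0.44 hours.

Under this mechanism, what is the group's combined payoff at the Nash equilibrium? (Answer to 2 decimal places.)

132.00 hours

With the mechanism, a contributed unit returns (1.3/6) / 0.44 = 0.4924 per unit of net cost — still below 1 — so contributing 0 remains dominant for every player.
At the Nash equilibrium no one contributes; group total payoff = 6 × 22 = 132.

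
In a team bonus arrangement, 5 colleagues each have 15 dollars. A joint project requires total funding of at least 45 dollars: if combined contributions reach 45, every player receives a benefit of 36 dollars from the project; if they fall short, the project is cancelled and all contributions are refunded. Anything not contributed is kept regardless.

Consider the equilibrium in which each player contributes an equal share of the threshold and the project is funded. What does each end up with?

42 dollars

Equal share of the threshold: 45/5 = 9.
At this profile no one gains by cutting their contribution: any cut drops the total below 45, the project is cancelled, contributions are refunded, and the deviator ends with 15, which is less than 15 − 9 + 36 = 42. Contributing more than 9 just wastes the excess. So contributing exactly 9 is a best response.
Each player's payoff: 15 − 9 + 36 = 42.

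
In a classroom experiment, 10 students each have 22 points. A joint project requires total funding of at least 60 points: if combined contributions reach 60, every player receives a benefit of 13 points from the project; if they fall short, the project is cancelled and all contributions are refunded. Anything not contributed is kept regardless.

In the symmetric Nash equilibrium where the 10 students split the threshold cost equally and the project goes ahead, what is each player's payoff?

29 points

Equal share of the threshold: 60/10 = 6.
At this profile no one gains by cutting their contribution: any cut drops the total below 60, the project is cancelled, contributions are refunded, and the deviator ends with 22, which is less than 22 − 6 + 13 = 29. Contributing more than 6 just wastes the excess. So contributing exactly 6 is a best response.
Each player's payoff: 22 − 6 + 13 = 29.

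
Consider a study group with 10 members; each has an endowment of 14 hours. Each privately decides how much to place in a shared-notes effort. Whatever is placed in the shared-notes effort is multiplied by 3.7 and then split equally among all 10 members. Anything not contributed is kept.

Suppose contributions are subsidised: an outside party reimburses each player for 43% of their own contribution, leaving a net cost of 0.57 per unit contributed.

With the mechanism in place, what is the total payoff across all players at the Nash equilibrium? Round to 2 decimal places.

The effective private return is (3.7/10) / 0.57 = 0.6491, which is still under 1, so the mechanism doesn't change anyone's dominant strategy: zero contribution.
At the Nash equilibrium no one contributes; group total payoff = 10 × 14 = 140.

140.00 hours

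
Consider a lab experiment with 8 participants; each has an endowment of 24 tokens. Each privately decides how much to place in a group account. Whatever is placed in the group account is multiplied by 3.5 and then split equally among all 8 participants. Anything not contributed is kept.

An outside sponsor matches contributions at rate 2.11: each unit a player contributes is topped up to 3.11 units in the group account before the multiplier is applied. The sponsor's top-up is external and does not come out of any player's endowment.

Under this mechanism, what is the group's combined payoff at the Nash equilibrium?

The effective private return per unit is now 3.5 × 3.11 / 8 = 1.3606 > 1, so every player's dominant strategy flips to full contribution.
At the Nash equilibrium everyone contributes 24. Group total payoff = 3.5 × 3.11 × 192 = 2089.92.

2089.92 tokens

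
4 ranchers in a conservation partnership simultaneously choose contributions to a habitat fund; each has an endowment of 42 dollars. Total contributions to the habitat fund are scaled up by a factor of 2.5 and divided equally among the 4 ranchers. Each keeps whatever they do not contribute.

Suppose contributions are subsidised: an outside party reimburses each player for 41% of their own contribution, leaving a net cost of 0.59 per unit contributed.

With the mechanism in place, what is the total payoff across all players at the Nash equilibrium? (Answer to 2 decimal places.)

Under the mechanism each unit contributed yields (2.5/4) / 0.59 = 1.0593 back to its contributor per unit of net cost, which exceeds 1, making full contribution the dominant choice for everyone.
So the Nash equilibrium is full contribution by all 4; the group earns 4 × (42 × 0.41 + 2.5 × 42) = 488.88.

488.88 dollars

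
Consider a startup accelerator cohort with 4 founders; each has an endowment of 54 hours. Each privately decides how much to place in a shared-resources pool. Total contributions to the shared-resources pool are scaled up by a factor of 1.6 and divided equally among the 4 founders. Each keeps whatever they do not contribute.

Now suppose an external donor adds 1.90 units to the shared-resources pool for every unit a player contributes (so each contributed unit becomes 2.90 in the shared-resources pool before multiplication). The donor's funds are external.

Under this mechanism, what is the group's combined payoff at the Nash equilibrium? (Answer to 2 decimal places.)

1002.24 hours

With the mechanism, a contributed unit returns 1.6 × 2.90 / 4 = 1.1600 per unit of net cost to the contributor — now above 1 — so contributing fully is weakly dominant for every player.
At the Nash equilibrium everyone contributes 54. Group total payoff = 1.6 × 2.90 × 216 = 1002.24.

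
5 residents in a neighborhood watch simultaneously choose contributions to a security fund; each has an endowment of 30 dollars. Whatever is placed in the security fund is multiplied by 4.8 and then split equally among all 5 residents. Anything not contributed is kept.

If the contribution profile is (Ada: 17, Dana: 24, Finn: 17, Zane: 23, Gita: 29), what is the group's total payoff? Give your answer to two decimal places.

Total contributed: 17 + 24 + 17 + 23 + 29 = 110; total kept: 5 × 30 − 110 = 40.
The security fund pays out 4.8 × 110 = 528.00 in aggregate.
Group total = 40 + 528.00 = 568.00.

568.00 dollars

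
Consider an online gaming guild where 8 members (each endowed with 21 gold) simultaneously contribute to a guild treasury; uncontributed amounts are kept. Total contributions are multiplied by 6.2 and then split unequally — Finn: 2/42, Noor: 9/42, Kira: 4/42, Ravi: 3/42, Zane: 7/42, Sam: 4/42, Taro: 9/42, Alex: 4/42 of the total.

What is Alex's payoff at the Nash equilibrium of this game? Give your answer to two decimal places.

58.20 gold

A player with share s gets back 6.2·s per unit contributed, so full contribution is dominant for anyone with s > 1/6.2 = 0.1613 and zero contribution is dominant for anyone below.
Noor, Zane and Taro are above the threshold, contributing 21 each; the remaining 5 contribute 0. Total contributed: 63.
Alex keeps 21 and receives 6.2 × 63 × 4/42 = 37.20 from the guild treasury, for a payoff of 58.20.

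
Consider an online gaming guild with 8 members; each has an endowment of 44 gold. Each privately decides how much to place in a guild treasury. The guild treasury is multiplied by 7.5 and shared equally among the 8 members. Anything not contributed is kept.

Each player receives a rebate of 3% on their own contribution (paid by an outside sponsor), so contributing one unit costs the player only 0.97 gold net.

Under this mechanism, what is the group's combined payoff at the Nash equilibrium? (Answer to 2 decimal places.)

With the mechanism, a contributed unit returns (7.5/8) / 0.97 = 0.9665 per unit of net cost — still below 1 — so contributing 0 remains dominant for every player.
Everyone keeps their endowment and the group total is 8 × 44 = 352.

352.00 gold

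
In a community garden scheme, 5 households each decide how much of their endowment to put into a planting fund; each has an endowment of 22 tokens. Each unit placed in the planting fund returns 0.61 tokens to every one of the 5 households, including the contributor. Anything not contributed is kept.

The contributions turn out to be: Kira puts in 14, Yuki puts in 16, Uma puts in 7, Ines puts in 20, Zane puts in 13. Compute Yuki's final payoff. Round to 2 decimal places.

48.70 tokens

Total contributed: 14 + 16 + 7 + 20 + 13 = 70.
Each receives 0.61 × 70 = 42.70 from the planting fund.
Yuki keeps 22 − 16 = 6, so Yuki's payoff is 6 + 42.70 = 48.70.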